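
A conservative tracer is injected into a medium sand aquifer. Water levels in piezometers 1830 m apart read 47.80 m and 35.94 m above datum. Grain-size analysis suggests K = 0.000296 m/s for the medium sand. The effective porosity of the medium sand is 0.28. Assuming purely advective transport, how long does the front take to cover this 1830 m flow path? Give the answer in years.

8.46

Convert K: 0.000296 m/s × 86400 = 25.57 m/day.
Hydraulic gradient i = (47.80 − 35.94) / 1830 = 11.86 / 1830 = 0.006481.
Darcy flux q = K · i = 25.57 × 0.006481 = 0.1657 m/day.
Seepage velocity v = q / n_e = 0.1657 / 0.28 = 0.5919 m/day.
Travel time t = L / v = 1830 / 0.5919 = 3092 days = 8.464 years.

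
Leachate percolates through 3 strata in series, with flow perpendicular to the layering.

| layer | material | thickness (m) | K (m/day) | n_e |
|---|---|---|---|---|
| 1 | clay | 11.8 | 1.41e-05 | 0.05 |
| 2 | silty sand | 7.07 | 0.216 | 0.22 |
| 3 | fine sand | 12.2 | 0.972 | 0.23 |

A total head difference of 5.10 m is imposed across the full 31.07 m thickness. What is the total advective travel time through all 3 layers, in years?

With flow normal to the layers, continuity requires the same specific discharge q through every layer.
Σ(b_i/K_i) = 11.8/1.41e-05 + 7.07/0.216 + 12.2/0.972 = 8.369e+05 d.
q = Δh / Σ(b_i/K_i) = 5.10 / 8.369e+05 = 6.094e-06 m/day.
In each layer the seepage velocity is v_i = q/n_i, so the layer transit time is t_i = b_i·n_i / q:
  layer 1 (clay): t_1 = 11.8 × 0.05 / 6.094e-06 = 96821 d
  layer 2 (silty sand): t_2 = 7.07 × 0.22 / 6.094e-06 = 2.552e+05 d
  layer 3 (fine sand): t_3 = 12.2 × 0.23 / 6.094e-06 = 4.605e+05 d
Total t = Σ t_i = 8.125e+05 days = 2225 years.

2220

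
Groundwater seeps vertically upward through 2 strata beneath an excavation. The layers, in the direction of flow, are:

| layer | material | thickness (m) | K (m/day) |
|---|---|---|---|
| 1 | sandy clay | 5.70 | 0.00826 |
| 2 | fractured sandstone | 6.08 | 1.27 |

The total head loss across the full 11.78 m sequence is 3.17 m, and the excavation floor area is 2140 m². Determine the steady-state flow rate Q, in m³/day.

Flow is perpendicular to layering, so the layers act in series and the equivalent K is the thickness-weighted harmonic mean.
Total thickness L = 5.70 + 6.08 = 11.78 m.
Σ(b_i/K_i) = 5.70/0.00826 + 6.08/1.27 = 694.9 d.
K_eq = L / Σ(b_i/K_i) = 11.78 / 694.9 = 0.01695 m/day.
Q = K_eq · A · (Δh/L) = 0.01695 × 2140 × (3.17/11.78) = 9.763 m³/day.

9.76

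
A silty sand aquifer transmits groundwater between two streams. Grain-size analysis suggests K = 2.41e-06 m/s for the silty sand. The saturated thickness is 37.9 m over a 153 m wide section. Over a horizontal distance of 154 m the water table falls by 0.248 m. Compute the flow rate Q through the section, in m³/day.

Convert K: 2.41e-06 m/s × 86400 = 0.2082 m/day.
Cross-sectional area A = 153 × 37.9 = 5799 m².
Hydraulic gradient i = Δh / L = 0.248 / 154 = 0.001610.
Darcy's law: Q = K · A · i = 0.2082 × 5799 × 0.001610 = 1.944 m³/day.

1.94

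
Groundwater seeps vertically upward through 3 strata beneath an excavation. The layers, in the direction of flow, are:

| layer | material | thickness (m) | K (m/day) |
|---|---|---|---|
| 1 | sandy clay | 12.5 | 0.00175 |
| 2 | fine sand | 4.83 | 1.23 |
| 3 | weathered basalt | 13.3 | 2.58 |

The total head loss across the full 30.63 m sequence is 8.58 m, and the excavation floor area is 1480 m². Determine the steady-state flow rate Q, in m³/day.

Flow is perpendicular to layering, so the layers act in series and the equivalent K is the thickness-weighted harmonic mean.
Total thickness L = 12.5 + 4.83 + 13.3 = 30.63 m.
Σ(b_i/K_i) = 12.5/0.00175 + 4.83/1.23 + 13.3/2.58 = 7152 d.
K_eq = L / Σ(b_i/K_i) = 30.63 / 7152 = 0.004283 m/day.
Q = K_eq · A · (Δh/L) = 0.004283 × 1480 × (8.58/30.63) = 1.776 m³/day.

1.78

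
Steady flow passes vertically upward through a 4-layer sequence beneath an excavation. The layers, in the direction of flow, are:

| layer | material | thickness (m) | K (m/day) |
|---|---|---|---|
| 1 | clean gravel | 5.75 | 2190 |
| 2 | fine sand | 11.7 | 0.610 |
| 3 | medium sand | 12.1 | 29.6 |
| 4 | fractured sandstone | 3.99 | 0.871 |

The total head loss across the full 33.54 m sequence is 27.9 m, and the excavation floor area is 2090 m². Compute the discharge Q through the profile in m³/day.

Flow is perpendicular to layering, so the layers act in series and the equivalent K is the thickness-weighted harmonic mean.
Total thickness L = 5.75 + 11.7 + 12.1 + 3.99 = 33.54 m.
Σ(b_i/K_i) = 5.75/2190 + 11.7/0.610 + 12.1/29.6 + 3.99/0.871 = 24.17 d.
K_eq = L / Σ(b_i/K_i) = 33.54 / 24.17 = 1.388 m/day.
Q = K_eq · A · (Δh/L) = 1.388 × 2090 × (27.9/33.54) = 2412 m³/day.

2410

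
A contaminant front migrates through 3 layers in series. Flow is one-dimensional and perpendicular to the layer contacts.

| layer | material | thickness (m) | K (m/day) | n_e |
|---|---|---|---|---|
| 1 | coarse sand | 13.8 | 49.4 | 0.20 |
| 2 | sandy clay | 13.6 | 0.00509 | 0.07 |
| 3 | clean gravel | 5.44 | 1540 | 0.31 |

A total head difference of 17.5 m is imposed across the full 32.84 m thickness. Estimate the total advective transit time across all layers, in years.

2.26

With flow normal to the layers, continuity requires the same specific discharge q through every layer.
Σ(b_i/K_i) = 13.8/49.4 + 13.6/0.00509 + 5.44/1540 = 2672 d.
q = Δh / Σ(b_i/K_i) = 17.5 / 2672 = 0.006549 m/day.
In each layer the seepage velocity is v_i = q/n_i, so the layer transit time is t_i = b_i·n_i / q:
  layer 1 (coarse sand): t_1 = 13.8 × 0.20 / 0.006549 = 421.4 d
  layer 2 (sandy clay): t_2 = 13.6 × 0.07 / 0.006549 = 145.4 d
  layer 3 (clean gravel): t_3 = 5.44 × 0.31 / 0.006549 = 257.5 d
Total t = Σ t_i = 824.3 days = 2.257 years.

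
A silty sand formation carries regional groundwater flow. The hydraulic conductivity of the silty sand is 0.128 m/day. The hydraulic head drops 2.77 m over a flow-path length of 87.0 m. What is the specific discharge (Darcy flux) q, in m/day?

0.00408

Hydraulic gradient i = Δh / L = 2.77 / 87.0 = 0.03184.
Specific discharge q = K · i = 0.1280 × 0.03184 = 0.004075 m/day.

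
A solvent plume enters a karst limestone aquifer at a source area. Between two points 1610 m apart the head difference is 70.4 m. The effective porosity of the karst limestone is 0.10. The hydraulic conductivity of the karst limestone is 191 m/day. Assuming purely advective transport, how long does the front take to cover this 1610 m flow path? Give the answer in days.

19.3

Hydraulic gradient i = Δh / L = 70.4 / 1610 = 0.04373.
Darcy flux q = K · i = 191.0 × 0.04373 = 8.352 m/day.
Seepage velocity v = q / n_e = 8.352 / 0.10 = 83.52 m/day.
Travel time t = L / v = 1610 / 83.52 = 19.28 days.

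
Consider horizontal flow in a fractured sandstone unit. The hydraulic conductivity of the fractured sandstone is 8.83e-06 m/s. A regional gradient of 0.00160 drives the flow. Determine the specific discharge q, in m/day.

0.00122

Convert K: 8.83e-06 m/s × 86400 = 0.7629 m/day.
Hydraulic gradient i = 0.00160.
Specific discharge q = K · i = 0.7629 × 0.001600 = 0.001221 m/day.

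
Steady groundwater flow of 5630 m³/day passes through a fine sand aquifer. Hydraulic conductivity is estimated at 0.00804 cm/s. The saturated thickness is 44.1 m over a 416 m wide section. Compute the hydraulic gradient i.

Convert K: 0.00804 cm/s × 864 = 6.947 m/day.
Cross-sectional area A = 416 × 44.1 = 18346 m².
From Q = K·A·i, i = Q / (K·A) = 5630 / (6.947 × 18346) = 0.04418.

0.0442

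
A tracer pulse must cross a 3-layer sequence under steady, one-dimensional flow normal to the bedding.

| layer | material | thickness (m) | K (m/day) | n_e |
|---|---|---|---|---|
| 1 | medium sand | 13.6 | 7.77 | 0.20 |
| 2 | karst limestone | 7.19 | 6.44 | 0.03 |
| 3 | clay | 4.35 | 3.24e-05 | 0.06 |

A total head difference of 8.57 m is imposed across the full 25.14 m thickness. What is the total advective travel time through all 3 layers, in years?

With flow normal to the layers, continuity requires the same specific discharge q through every layer.
Σ(b_i/K_i) = 13.6/7.77 + 7.19/6.44 + 4.35/3.24e-05 = 1.343e+05 d.
q = Δh / Σ(b_i/K_i) = 8.57 / 1.343e+05 = 6.383e-05 m/day.
In each layer the seepage velocity is v_i = q/n_i, so the layer transit time is t_i = b_i·n_i / q:
  layer 1 (medium sand): t_1 = 13.6 × 0.20 / 6.383e-05 = 42613 d
  layer 2 (karst limestone): t_2 = 7.19 × 0.03 / 6.383e-05 = 3379 d
  layer 3 (clay): t_3 = 4.35 × 0.06 / 6.383e-05 = 4089 d
Total t = Σ t_i = 50081 days = 137.1 years.

137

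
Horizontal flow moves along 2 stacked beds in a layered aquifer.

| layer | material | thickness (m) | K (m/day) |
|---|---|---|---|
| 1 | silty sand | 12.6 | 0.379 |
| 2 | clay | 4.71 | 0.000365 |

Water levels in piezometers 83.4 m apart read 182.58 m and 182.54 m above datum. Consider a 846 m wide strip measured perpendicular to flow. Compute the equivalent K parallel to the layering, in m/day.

Flow is parallel to layering, so each bed carries its own Darcy discharge and the transmissivities add.
Σ(K_i·b_i) = 0.379×12.6 + 0.000365×4.71 = 4.777 m²/day.
Total thickness b = 17.31 m, so K_eq = Σ(K_i·b_i)/b = 0.2760 m/day.

0.276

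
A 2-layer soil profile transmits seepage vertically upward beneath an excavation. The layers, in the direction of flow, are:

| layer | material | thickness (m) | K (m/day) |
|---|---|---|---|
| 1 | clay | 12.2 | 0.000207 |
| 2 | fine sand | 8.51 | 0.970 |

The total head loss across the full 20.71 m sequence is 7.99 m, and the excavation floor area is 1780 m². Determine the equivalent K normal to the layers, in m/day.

Flow is perpendicular to layering, so the layers act in series and the equivalent K is the thickness-weighted harmonic mean.
Total thickness L = 12.2 + 8.51 = 20.71 m.
Σ(b_i/K_i) = 12.2/0.000207 + 8.51/0.970 = 58946 d.
K_eq = L / Σ(b_i/K_i) = 20.71 / 58946 = 0.0003513 m/day.

0.000351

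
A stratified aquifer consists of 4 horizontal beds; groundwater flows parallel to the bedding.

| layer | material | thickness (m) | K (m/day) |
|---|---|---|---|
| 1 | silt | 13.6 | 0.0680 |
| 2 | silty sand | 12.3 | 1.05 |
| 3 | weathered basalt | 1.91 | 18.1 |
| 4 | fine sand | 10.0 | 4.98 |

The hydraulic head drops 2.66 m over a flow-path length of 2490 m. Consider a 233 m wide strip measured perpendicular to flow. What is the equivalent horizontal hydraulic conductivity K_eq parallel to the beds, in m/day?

2.60

Flow is parallel to layering, so each bed carries its own Darcy discharge and the transmissivities add.
Σ(K_i·b_i) = 0.0680×13.6 + 1.05×12.3 + 18.1×1.91 + 4.98×10.0 = 98.21 m²/day.
Total thickness b = 37.81 m, so K_eq = Σ(K_i·b_i)/b = 2.597 m/day.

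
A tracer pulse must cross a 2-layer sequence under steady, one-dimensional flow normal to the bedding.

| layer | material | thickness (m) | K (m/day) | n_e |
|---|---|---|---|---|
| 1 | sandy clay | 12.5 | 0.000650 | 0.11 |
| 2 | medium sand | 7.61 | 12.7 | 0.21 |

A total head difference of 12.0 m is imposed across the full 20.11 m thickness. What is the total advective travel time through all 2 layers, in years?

13.0

With flow normal to the layers, continuity requires the same specific discharge q through every layer.
Σ(b_i/K_i) = 12.5/0.000650 + 7.61/12.7 = 19231 d.
q = Δh / Σ(b_i/K_i) = 12.0 / 19231 = 0.0006240 m/day.
In each layer the seepage velocity is v_i = q/n_i, so the layer transit time is t_i = b_i·n_i / q:
  layer 1 (sandy clay): t_1 = 12.5 × 0.11 / 0.0006240 = 2204 d
  layer 2 (medium sand): t_2 = 7.61 × 0.21 / 0.0006240 = 2561 d
Total t = Σ t_i = 4765 days = 13.05 years.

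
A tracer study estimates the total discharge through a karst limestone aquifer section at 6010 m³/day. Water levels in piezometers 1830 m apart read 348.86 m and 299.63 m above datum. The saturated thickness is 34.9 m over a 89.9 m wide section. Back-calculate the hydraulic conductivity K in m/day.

Cross-sectional area A = 89.9 × 34.9 = 3138 m².
Hydraulic gradient i = (348.86 − 299.63) / 1830 = 49.23 / 1830 = 0.02690.
From Q = K·A·i, K = Q / (A·i) = 6010 / (3138 × 0.02690) = 71.21 m/day.

71.2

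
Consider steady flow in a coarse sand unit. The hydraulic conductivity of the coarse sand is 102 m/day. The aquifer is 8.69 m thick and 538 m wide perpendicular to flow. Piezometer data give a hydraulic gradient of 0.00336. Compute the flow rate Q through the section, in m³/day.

Cross-sectional area A = 538 × 8.69 = 4675 m².
Hydraulic gradient i = 0.00336.
Darcy's law: Q = K · A · i = 102.0 × 4675 × 0.003360 = 1602 m³/day.

1600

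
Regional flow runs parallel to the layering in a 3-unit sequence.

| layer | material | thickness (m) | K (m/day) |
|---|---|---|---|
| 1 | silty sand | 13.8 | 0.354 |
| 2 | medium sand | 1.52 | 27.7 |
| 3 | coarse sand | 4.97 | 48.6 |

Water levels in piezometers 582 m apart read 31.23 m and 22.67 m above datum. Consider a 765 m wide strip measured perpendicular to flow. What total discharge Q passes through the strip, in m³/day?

3250

Flow is parallel to layering, so each bed carries its own Darcy discharge and the transmissivities add.
Σ(K_i·b_i) = 0.354×13.8 + 27.7×1.52 + 48.6×4.97 = 288.5 m²/day.
Hydraulic gradient i = (31.23 − 22.67) / 582 = 8.56 / 582 = 0.01471.
Q = Σ(K_i·b_i) · W · i = 288.5 × 765 × 0.01471 = 3246 m³/day.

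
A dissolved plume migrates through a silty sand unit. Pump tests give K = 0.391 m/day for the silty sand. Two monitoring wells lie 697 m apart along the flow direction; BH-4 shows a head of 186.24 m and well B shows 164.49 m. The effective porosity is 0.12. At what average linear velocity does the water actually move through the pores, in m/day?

0.102

Hydraulic gradient i = (186.24 − 164.49) / 697 = 21.75 / 697 = 0.03121.
Darcy flux q = K · i = 0.3910 × 0.03121 = 0.01220 m/day.
Seepage velocity v = q / n_e = 0.01220 / 0.12 = 0.1017 m/day.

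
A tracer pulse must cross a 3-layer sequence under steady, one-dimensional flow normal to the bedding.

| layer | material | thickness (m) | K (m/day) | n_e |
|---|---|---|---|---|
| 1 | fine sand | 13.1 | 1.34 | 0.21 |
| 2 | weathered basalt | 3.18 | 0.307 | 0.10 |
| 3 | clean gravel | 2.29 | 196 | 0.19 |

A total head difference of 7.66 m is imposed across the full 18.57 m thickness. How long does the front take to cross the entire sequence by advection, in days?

9.22

With flow normal to the layers, continuity requires the same specific discharge q through every layer.
Σ(b_i/K_i) = 13.1/1.34 + 3.18/0.307 + 2.29/196 = 20.15 d.
q = Δh / Σ(b_i/K_i) = 7.66 / 20.15 = 0.3802 m/day.
In each layer the seepage velocity is v_i = q/n_i, so the layer transit time is t_i = b_i·n_i / q:
  layer 1 (fine sand): t_1 = 13.1 × 0.21 / 0.3802 = 7.235 d
  layer 2 (weathered basalt): t_2 = 3.18 × 0.10 / 0.3802 = 0.8364 d
  layer 3 (clean gravel): t_3 = 2.29 × 0.19 / 0.3802 = 1.144 d
Total t = Σ t_i = 9.216 days.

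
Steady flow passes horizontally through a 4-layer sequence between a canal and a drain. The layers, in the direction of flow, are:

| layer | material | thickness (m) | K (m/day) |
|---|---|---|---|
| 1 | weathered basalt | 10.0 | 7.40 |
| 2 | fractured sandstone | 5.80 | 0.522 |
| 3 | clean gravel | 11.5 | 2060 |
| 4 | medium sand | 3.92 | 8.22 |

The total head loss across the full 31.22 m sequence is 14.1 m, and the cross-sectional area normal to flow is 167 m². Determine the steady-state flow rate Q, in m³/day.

Flow is perpendicular to layering, so the layers act in series and the equivalent K is the thickness-weighted harmonic mean.
Total thickness L = 10.0 + 5.80 + 11.5 + 3.92 = 31.22 m.
Σ(b_i/K_i) = 10.0/7.40 + 5.80/0.522 + 11.5/2060 + 3.92/8.22 = 12.94 d.
K_eq = L / Σ(b_i/K_i) = 31.22 / 12.94 = 2.412 m/day.
Q = K_eq · A · (Δh/L) = 2.412 × 167 × (14.1/31.22) = 181.9 m³/day.

182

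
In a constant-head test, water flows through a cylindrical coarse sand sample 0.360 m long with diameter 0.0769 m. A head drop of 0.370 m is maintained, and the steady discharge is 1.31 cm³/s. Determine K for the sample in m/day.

23.7

Cross-sectional area A = π·(d/2)² = π × (0.0769/2)² = 0.004645 m².
Convert discharge: 1.31 cm³/s = 1.310e-06 m³/s.
Darcy's law rearranged: K = Q·L / (A·Δh) = 1.310e-06 × 0.360 / (0.004645 × 0.370) = 0.0002744 m/s = 23.71 m/day.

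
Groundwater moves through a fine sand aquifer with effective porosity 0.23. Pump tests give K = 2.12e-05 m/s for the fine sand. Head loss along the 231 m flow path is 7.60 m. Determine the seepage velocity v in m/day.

0.262

Convert K: 2.12e-05 m/s × 86400 = 1.832 m/day.
Hydraulic gradient i = Δh / L = 7.60 / 231 = 0.03290.
Darcy flux q = K · i = 1.832 × 0.03290 = 0.06026 m/day.
Seepage velocity v = q / n_e = 0.06026 / 0.23 = 0.2620 m/day.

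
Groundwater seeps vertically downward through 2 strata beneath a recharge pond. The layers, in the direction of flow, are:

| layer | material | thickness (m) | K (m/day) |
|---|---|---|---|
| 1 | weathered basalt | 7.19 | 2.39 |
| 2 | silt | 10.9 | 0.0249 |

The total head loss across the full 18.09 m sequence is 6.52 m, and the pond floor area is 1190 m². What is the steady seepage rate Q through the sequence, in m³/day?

Flow is perpendicular to layering, so the layers act in series and the equivalent K is the thickness-weighted harmonic mean.
Total thickness L = 7.19 + 10.9 = 18.09 m.
Σ(b_i/K_i) = 7.19/2.39 + 10.9/0.0249 = 440.8 d.
K_eq = L / Σ(b_i/K_i) = 18.09 / 440.8 = 0.04104 m/day.
Q = K_eq · A · (Δh/L) = 0.04104 × 1190 × (6.52/18.09) = 17.60 m³/day.

17.6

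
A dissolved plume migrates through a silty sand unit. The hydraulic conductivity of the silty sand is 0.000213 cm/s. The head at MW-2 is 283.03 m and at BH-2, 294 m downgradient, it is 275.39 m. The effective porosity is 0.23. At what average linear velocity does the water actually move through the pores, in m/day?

Convert K: 0.000213 cm/s × 864 = 0.1840 m/day.
Hydraulic gradient i = (283.03 − 275.39) / 294 = 7.64 / 294 = 0.02599.
Darcy flux q = K · i = 0.1840 × 0.02599 = 0.004782 m/day.
Seepage velocity v = q / n_e = 0.004782 / 0.23 = 0.02079 m/day.

0.0208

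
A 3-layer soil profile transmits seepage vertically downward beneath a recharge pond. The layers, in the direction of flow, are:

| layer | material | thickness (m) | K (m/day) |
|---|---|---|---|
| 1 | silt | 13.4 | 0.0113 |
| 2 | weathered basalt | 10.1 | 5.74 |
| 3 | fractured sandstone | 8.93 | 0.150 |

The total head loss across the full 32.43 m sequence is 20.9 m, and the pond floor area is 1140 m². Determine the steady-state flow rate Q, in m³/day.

Flow is perpendicular to layering, so the layers act in series and the equivalent K is the thickness-weighted harmonic mean.
Total thickness L = 13.4 + 10.1 + 8.93 = 32.43 m.
Σ(b_i/K_i) = 13.4/0.0113 + 10.1/5.74 + 8.93/0.150 = 1247 d.
K_eq = L / Σ(b_i/K_i) = 32.43 / 1247 = 0.02600 m/day.
Q = K_eq · A · (Δh/L) = 0.02600 × 1140 × (20.9/32.43) = 19.10 m³/day.

19.1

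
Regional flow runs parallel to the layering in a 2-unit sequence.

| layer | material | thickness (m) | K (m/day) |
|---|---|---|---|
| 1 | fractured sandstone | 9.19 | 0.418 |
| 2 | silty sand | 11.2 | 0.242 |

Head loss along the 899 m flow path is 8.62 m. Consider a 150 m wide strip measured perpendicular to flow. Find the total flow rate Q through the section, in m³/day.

9.42

Flow is parallel to layering, so each bed carries its own Darcy discharge and the transmissivities add.
Σ(K_i·b_i) = 0.418×9.19 + 0.242×11.2 = 6.552 m²/day.
Hydraulic gradient i = Δh / L = 8.62 / 899 = 0.009588.
Q = Σ(K_i·b_i) · W · i = 6.552 × 150 × 0.009588 = 9.423 m³/day.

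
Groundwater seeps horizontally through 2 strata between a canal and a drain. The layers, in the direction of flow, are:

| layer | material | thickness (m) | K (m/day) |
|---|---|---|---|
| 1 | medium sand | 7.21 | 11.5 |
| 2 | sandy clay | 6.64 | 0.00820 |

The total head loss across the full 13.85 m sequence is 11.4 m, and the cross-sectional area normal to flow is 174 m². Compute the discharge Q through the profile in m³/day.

2.45

Flow is perpendicular to layering, so the layers act in series and the equivalent K is the thickness-weighted harmonic mean.
Total thickness L = 7.21 + 6.64 = 13.85 m.
Σ(b_i/K_i) = 7.21/11.5 + 6.64/0.00820 = 810.4 d.
K_eq = L / Σ(b_i/K_i) = 13.85 / 810.4 = 0.01709 m/day.
Q = K_eq · A · (Δh/L) = 0.01709 × 174 × (11.4/13.85) = 2.448 m³/day.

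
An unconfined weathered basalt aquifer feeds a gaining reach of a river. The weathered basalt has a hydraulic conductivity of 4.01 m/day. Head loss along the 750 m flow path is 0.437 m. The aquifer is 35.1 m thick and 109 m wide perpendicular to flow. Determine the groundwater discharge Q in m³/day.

8.94

Cross-sectional area A = 109 × 35.1 = 3826 m².
Hydraulic gradient i = Δh / L = 0.437 / 750 = 0.0005827.
Darcy's law: Q = K · A · i = 4.010 × 3826 × 0.0005827 = 8.939 m³/day.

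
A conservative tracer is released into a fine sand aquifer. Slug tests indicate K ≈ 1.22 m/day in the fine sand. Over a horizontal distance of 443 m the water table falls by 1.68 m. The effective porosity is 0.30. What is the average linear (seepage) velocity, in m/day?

Hydraulic gradient i = Δh / L = 1.68 / 443 = 0.003792.
Darcy flux q = K · i = 1.220 × 0.003792 = 0.004627 m/day.
Seepage velocity v = q / n_e = 0.004627 / 0.30 = 0.01542 m/day.

0.0154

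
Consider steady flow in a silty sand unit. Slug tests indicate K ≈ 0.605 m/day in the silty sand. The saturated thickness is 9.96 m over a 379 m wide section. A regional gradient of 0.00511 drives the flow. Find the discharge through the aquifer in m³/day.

11.7

Cross-sectional area A = 379 × 9.96 = 3775 m².
Hydraulic gradient i = 0.00511.
Darcy's law: Q = K · A · i = 0.6050 × 3775 × 0.005110 = 11.67 m³/day.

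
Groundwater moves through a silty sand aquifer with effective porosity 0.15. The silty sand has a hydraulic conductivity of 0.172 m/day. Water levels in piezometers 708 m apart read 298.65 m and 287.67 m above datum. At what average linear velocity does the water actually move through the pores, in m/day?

0.0178

Hydraulic gradient i = (298.65 − 287.67) / 708 = 10.98 / 708 = 0.01551.
Darcy flux q = K · i = 0.1720 × 0.01551 = 0.002667 m/day.
Seepage velocity v = q / n_e = 0.002667 / 0.15 = 0.01778 m/day.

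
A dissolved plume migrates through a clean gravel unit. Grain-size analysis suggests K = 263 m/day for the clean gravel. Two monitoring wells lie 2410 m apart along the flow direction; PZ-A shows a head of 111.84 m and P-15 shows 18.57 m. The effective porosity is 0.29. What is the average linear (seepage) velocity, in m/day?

35.1

Hydraulic gradient i = (111.84 − 18.57) / 2410 = 93.27 / 2410 = 0.03870.
Darcy flux q = K · i = 263.0 × 0.03870 = 10.18 m/day.
Seepage velocity v = q / n_e = 10.18 / 0.29 = 35.10 m/day.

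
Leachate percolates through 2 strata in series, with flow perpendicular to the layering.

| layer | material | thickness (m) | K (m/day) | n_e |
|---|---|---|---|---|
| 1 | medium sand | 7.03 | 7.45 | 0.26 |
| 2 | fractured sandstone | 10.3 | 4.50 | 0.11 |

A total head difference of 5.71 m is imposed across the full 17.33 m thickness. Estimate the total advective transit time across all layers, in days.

1.68

With flow normal to the layers, continuity requires the same specific discharge q through every layer.
Σ(b_i/K_i) = 7.03/7.45 + 10.3/4.50 = 3.233 d.
q = Δh / Σ(b_i/K_i) = 5.71 / 3.233 = 1.766 m/day.
In each layer the seepage velocity is v_i = q/n_i, so the layer transit time is t_i = b_i·n_i / q:
  layer 1 (medium sand): t_1 = 7.03 × 0.26 / 1.766 = 1.035 d
  layer 2 (fractured sandstone): t_2 = 10.3 × 0.11 / 1.766 = 0.6414 d
Total t = Σ t_i = 1.676 days.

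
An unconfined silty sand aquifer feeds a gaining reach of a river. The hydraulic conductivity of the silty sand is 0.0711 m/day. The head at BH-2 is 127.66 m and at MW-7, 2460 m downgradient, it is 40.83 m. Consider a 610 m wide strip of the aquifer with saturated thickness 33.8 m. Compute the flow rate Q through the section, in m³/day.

51.7

Cross-sectional area A = 610 × 33.8 = 20618 m².
Hydraulic gradient i = (127.66 − 40.83) / 2460 = 86.83 / 2460 = 0.03530.
Darcy's law: Q = K · A · i = 0.07110 × 20618 × 0.03530 = 51.74 m³/day.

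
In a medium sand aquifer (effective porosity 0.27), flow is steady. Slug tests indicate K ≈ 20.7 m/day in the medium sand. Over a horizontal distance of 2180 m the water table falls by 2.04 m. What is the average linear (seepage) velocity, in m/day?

Hydraulic gradient i = Δh / L = 2.04 / 2180 = 0.0009358.
Darcy flux q = K · i = 20.70 × 0.0009358 = 0.01937 m/day.
Seepage velocity v = q / n_e = 0.01937 / 0.27 = 0.07174 m/day.

0.0717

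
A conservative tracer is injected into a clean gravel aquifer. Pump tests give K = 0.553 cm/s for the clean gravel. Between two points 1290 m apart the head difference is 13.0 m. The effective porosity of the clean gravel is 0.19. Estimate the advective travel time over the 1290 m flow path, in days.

50.9

Convert K: 0.553 cm/s × 864 = 477.8 m/day.
Hydraulic gradient i = Δh / L = 13.0 / 1290 = 0.01008.
Darcy flux q = K · i = 477.8 × 0.01008 = 4.815 m/day.
Seepage velocity v = q / n_e = 4.815 / 0.19 = 25.34 m/day.
Travel time t = L / v = 1290 / 25.34 = 50.90 days.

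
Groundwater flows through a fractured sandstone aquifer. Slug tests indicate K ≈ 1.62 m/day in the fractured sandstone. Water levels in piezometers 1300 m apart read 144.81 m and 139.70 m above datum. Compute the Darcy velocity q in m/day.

0.00637

Hydraulic gradient i = (144.81 − 139.70) / 1300 = 5.11 / 1300 = 0.003931.
Specific discharge q = K · i = 1.620 × 0.003931 = 0.006368 m/day.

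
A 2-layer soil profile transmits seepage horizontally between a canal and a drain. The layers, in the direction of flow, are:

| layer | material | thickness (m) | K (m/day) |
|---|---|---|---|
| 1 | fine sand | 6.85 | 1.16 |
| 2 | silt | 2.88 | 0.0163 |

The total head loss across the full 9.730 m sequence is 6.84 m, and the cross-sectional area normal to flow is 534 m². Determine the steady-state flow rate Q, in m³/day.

20.0

Flow is perpendicular to layering, so the layers act in series and the equivalent K is the thickness-weighted harmonic mean.
Total thickness L = 6.85 + 2.88 = 9.730 m.
Σ(b_i/K_i) = 6.85/1.16 + 2.88/0.0163 = 182.6 d.
K_eq = L / Σ(b_i/K_i) = 9.730 / 182.6 = 0.05329 m/day.
Q = K_eq · A · (Δh/L) = 0.05329 × 534 × (6.84/9.730) = 20.00 m³/day.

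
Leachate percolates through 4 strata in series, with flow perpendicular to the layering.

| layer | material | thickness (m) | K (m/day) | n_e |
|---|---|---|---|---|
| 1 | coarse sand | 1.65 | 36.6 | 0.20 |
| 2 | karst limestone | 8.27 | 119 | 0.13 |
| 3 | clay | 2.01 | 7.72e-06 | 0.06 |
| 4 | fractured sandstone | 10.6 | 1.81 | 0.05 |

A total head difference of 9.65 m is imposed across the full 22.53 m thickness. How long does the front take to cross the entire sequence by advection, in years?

152

With flow normal to the layers, continuity requires the same specific discharge q through every layer.
Σ(b_i/K_i) = 1.65/36.6 + 8.27/119 + 2.01/7.72e-06 + 10.6/1.81 = 2.604e+05 d.
q = Δh / Σ(b_i/K_i) = 9.65 / 2.604e+05 = 3.706e-05 m/day.
In each layer the seepage velocity is v_i = q/n_i, so the layer transit time is t_i = b_i·n_i / q:
  layer 1 (coarse sand): t_1 = 1.65 × 0.20 / 3.706e-05 = 8904 d
  layer 2 (karst limestone): t_2 = 8.27 × 0.13 / 3.706e-05 = 29007 d
  layer 3 (clay): t_3 = 2.01 × 0.06 / 3.706e-05 = 3254 d
  layer 4 (fractured sandstone): t_4 = 10.6 × 0.05 / 3.706e-05 = 14300 d
Total t = Σ t_i = 55465 days = 151.9 years.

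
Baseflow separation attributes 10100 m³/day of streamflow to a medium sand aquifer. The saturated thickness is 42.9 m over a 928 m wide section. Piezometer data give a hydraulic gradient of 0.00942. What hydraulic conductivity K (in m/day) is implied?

Cross-sectional area A = 928 × 42.9 = 39811 m².
Hydraulic gradient i = 0.00942.
From Q = K·A·i, K = Q / (A·i) = 10100 / (39811 × 0.009420) = 26.93 m/day.

26.9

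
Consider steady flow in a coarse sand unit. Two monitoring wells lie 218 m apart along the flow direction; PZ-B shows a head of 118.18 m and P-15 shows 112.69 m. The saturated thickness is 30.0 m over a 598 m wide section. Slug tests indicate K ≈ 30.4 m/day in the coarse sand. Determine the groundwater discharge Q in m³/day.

Cross-sectional area A = 598 × 30.0 = 17940 m².
Hydraulic gradient i = (118.18 − 112.69) / 218 = 5.49 / 218 = 0.02518.
Darcy's law: Q = K · A · i = 30.40 × 17940 × 0.02518 = 13734 m³/day.

13700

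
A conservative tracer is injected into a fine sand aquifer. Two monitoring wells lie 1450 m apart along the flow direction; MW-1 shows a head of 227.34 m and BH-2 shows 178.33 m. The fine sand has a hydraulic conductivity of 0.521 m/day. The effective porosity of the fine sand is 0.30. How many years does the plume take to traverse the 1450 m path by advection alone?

Hydraulic gradient i = (227.34 − 178.33) / 1450 = 49.01 / 1450 = 0.03380.
Darcy flux q = K · i = 0.5210 × 0.03380 = 0.01761 m/day.
Seepage velocity v = q / n_e = 0.01761 / 0.30 = 0.05870 m/day.
Travel time t = L / v = 1450 / 0.05870 = 24702 days = 67.63 years.

67.6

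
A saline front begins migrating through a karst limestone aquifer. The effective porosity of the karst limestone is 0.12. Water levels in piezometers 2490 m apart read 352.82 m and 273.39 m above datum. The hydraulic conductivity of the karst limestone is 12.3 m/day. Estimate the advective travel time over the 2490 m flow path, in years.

2.08

Hydraulic gradient i = (352.82 − 273.39) / 2490 = 79.43 / 2490 = 0.03190.
Darcy flux q = K · i = 12.30 × 0.03190 = 0.3924 m/day.
Seepage velocity v = q / n_e = 0.3924 / 0.12 = 3.270 m/day.
Travel time t = L / v = 2490 / 3.270 = 761.5 days = 2.085 years.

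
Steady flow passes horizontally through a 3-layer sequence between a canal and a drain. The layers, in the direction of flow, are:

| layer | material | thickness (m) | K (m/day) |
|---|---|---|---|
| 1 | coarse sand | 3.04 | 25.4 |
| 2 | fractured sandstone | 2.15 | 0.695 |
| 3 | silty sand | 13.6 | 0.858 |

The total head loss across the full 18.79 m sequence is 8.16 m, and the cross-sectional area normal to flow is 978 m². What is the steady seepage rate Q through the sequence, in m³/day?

Flow is perpendicular to layering, so the layers act in series and the equivalent K is the thickness-weighted harmonic mean.
Total thickness L = 3.04 + 2.15 + 13.6 = 18.79 m.
Σ(b_i/K_i) = 3.04/25.4 + 2.15/0.695 + 13.6/0.858 = 19.06 d.
K_eq = L / Σ(b_i/K_i) = 18.79 / 19.06 = 0.9856 m/day.
Q = K_eq · A · (Δh/L) = 0.9856 × 978 × (8.16/18.79) = 418.6 m³/day.

419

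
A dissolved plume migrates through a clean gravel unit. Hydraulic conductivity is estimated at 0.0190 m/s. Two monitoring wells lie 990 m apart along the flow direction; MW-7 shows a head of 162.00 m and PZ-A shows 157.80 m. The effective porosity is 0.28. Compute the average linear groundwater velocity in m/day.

Convert K: 0.0190 m/s × 86400 = 1642 m/day.
Hydraulic gradient i = (162.00 − 157.80) / 990 = 4.2 / 990 = 0.004242.
Darcy flux q = K · i = 1642 × 0.004242 = 6.964 m/day.
Seepage velocity v = q / n_e = 6.964 / 0.28 = 24.87 m/day.

24.9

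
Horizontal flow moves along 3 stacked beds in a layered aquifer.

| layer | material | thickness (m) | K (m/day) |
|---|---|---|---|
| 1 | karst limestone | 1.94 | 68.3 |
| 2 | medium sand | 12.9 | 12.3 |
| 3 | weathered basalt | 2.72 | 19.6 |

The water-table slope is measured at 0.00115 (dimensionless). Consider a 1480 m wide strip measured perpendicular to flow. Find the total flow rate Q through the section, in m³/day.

Flow is parallel to layering, so each bed carries its own Darcy discharge and the transmissivities add.
Σ(K_i·b_i) = 68.3×1.94 + 12.3×12.9 + 19.6×2.72 = 344.5 m²/day.
Hydraulic gradient i = 0.00115.
Q = Σ(K_i·b_i) · W · i = 344.5 × 1480 × 0.001150 = 586.3 m³/day.

586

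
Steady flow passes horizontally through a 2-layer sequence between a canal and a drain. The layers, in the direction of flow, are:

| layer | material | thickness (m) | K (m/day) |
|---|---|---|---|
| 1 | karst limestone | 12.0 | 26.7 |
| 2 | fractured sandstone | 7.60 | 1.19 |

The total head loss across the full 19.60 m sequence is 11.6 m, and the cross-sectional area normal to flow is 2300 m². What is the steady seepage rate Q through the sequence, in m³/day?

3900

Flow is perpendicular to layering, so the layers act in series and the equivalent K is the thickness-weighted harmonic mean.
Total thickness L = 12.0 + 7.60 = 19.60 m.
Σ(b_i/K_i) = 12.0/26.7 + 7.60/1.19 = 6.836 d.
K_eq = L / Σ(b_i/K_i) = 19.60 / 6.836 = 2.867 m/day.
Q = K_eq · A · (Δh/L) = 2.867 × 2300 × (11.6/19.60) = 3903 m³/day.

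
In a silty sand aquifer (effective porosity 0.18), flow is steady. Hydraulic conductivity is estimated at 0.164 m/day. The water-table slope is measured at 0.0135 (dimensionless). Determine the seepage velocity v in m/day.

0.0123

Hydraulic gradient i = 0.0135.
Darcy flux q = K · i = 0.1640 × 0.01350 = 0.002214 m/day.
Seepage velocity v = q / n_e = 0.002214 / 0.18 = 0.01230 m/day.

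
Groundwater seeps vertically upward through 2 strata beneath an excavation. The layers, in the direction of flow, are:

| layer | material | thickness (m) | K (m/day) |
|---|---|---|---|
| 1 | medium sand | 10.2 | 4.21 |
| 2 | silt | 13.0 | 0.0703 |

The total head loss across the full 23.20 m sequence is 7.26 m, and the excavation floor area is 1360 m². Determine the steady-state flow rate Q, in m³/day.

Flow is perpendicular to layering, so the layers act in series and the equivalent K is the thickness-weighted harmonic mean.
Total thickness L = 10.2 + 13.0 = 23.20 m.
Σ(b_i/K_i) = 10.2/4.21 + 13.0/0.0703 = 187.3 d.
K_eq = L / Σ(b_i/K_i) = 23.20 / 187.3 = 0.1238 m/day.
Q = K_eq · A · (Δh/L) = 0.1238 × 1360 × (7.26/23.20) = 52.70 m³/day.

52.7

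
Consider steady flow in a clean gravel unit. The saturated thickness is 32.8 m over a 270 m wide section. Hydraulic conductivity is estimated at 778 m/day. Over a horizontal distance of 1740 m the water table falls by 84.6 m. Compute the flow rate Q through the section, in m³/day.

335000

Cross-sectional area A = 270 × 32.8 = 8856 m².
Hydraulic gradient i = Δh / L = 84.6 / 1740 = 0.04862.
Darcy's law: Q = K · A · i = 778.0 × 8856 × 0.04862 = 3.350e+05 m³/day.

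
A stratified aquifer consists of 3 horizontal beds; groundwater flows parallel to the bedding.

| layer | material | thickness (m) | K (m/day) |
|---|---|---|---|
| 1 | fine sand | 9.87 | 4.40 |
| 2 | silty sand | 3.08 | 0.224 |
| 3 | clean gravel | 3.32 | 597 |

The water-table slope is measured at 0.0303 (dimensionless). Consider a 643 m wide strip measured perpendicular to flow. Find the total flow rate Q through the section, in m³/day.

39500

Flow is parallel to layering, so each bed carries its own Darcy discharge and the transmissivities add.
Σ(K_i·b_i) = 4.40×9.87 + 0.224×3.08 + 597×3.32 = 2026 m²/day.
Hydraulic gradient i = 0.0303.
Q = Σ(K_i·b_i) · W · i = 2026 × 643 × 0.03030 = 39475 m³/day.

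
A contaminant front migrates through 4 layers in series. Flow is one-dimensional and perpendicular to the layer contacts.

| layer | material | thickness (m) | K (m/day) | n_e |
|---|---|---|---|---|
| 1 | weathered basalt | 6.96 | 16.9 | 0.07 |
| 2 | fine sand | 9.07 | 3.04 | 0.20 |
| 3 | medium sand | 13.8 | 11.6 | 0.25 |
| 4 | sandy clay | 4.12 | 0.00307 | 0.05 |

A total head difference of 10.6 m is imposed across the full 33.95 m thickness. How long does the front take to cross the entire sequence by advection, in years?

With flow normal to the layers, continuity requires the same specific discharge q through every layer.
Σ(b_i/K_i) = 6.96/16.9 + 9.07/3.04 + 13.8/11.6 + 4.12/0.00307 = 1347 d.
q = Δh / Σ(b_i/K_i) = 10.6 / 1347 = 0.007872 m/day.
In each layer the seepage velocity is v_i = q/n_i, so the layer transit time is t_i = b_i·n_i / q:
  layer 1 (weathered basalt): t_1 = 6.96 × 0.07 / 0.007872 = 61.89 d
  layer 2 (fine sand): t_2 = 9.07 × 0.20 / 0.007872 = 230.4 d
  layer 3 (medium sand): t_3 = 13.8 × 0.25 / 0.007872 = 438.3 d
  layer 4 (sandy clay): t_4 = 4.12 × 0.05 / 0.007872 = 26.17 d
Total t = Σ t_i = 756.8 days = 2.072 years.

2.07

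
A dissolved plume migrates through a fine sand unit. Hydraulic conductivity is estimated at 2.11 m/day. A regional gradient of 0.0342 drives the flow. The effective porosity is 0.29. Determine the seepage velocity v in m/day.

Hydraulic gradient i = 0.0342.
Darcy flux q = K · i = 2.110 × 0.03420 = 0.07216 m/day.
Seepage velocity v = q / n_e = 0.07216 / 0.29 = 0.2488 m/day.

0.249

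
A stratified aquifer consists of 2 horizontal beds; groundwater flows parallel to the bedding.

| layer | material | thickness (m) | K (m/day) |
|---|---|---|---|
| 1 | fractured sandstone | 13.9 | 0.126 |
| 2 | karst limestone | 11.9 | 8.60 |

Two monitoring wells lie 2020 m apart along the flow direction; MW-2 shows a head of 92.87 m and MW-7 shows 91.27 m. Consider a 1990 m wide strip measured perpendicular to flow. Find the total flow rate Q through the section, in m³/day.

164

Flow is parallel to layering, so each bed carries its own Darcy discharge and the transmissivities add.
Σ(K_i·b_i) = 0.126×13.9 + 8.60×11.9 = 104.1 m²/day.
Hydraulic gradient i = (92.87 − 91.27) / 2020 = 1.6 / 2020 = 0.0007921.
Q = Σ(K_i·b_i) · W · i = 104.1 × 1990 × 0.0007921 = 164.1 m³/day.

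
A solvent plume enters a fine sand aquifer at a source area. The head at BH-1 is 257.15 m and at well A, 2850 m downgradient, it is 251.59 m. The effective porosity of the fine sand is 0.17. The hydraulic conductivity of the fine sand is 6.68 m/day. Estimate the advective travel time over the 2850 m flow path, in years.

Hydraulic gradient i = (257.15 − 251.59) / 2850 = 5.56 / 2850 = 0.001951.
Darcy flux q = K · i = 6.680 × 0.001951 = 0.01303 m/day.
Seepage velocity v = q / n_e = 0.01303 / 0.17 = 0.07666 m/day.
Travel time t = L / v = 2850 / 0.07666 = 37178 days = 101.8 years.

102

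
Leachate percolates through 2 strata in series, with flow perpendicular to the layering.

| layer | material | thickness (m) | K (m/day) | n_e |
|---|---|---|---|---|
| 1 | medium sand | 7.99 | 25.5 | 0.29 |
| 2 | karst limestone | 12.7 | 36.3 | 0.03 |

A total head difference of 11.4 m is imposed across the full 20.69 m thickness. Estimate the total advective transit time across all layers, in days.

0.157

With flow normal to the layers, continuity requires the same specific discharge q through every layer.
Σ(b_i/K_i) = 7.99/25.5 + 12.7/36.3 = 0.6632 d.
q = Δh / Σ(b_i/K_i) = 11.4 / 0.6632 = 17.19 m/day.
In each layer the seepage velocity is v_i = q/n_i, so the layer transit time is t_i = b_i·n_i / q:
  layer 1 (medium sand): t_1 = 7.99 × 0.29 / 17.19 = 0.1348 d
  layer 2 (karst limestone): t_2 = 12.7 × 0.03 / 17.19 = 0.02216 d
Total t = Σ t_i = 0.1570 days.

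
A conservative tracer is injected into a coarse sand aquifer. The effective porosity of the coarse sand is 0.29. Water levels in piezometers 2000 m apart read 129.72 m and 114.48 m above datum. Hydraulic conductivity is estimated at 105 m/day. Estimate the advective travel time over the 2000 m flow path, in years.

Hydraulic gradient i = (129.72 − 114.48) / 2000 = 15.24 / 2000 = 0.007620.
Darcy flux q = K · i = 105.0 × 0.007620 = 0.8001 m/day.
Seepage velocity v = q / n_e = 0.8001 / 0.29 = 2.759 m/day.
Travel time t = L / v = 2000 / 2.759 = 724.9 days = 1.985 years.

1.98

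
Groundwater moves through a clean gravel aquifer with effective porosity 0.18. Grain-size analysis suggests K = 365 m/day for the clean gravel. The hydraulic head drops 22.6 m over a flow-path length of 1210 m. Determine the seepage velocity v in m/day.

37.9

Hydraulic gradient i = Δh / L = 22.6 / 1210 = 0.01868.
Darcy flux q = K · i = 365.0 × 0.01868 = 6.817 m/day.
Seepage velocity v = q / n_e = 6.817 / 0.18 = 37.87 m/day.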